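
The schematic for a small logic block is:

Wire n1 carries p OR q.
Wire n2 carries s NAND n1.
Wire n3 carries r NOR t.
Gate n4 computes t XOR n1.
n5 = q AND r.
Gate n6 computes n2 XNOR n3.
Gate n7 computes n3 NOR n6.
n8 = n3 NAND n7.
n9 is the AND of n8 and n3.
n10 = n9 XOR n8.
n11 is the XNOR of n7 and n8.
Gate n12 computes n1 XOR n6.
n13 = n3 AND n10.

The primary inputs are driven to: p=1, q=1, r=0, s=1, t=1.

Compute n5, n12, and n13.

n5 = 0, n12 = 0, n13 = 0

n1 = p OR q = 1 OR 1 = 1
n2 = s NAND n1 = 1 NAND 1 = 0
n3 = r NOR t = 0 NOR 1 = 0
n5 = q AND r = 1 AND 0 = 0
n6 = n2 XNOR n3 = 0 XNOR 0 = 1
n7 = n3 NOR n6 = 0 NOR 1 = 0
n8 = n3 NAND n7 = 0 NAND 0 = 1
n9 = n8 AND n3 = 1 AND 0 = 0
n10 = n9 XOR n8 = 0 XOR 1 = 1
n12 = n1 XOR n6 = 1 XOR 1 = 0
n13 = n3 AND n10 = 0 AND 1 = 0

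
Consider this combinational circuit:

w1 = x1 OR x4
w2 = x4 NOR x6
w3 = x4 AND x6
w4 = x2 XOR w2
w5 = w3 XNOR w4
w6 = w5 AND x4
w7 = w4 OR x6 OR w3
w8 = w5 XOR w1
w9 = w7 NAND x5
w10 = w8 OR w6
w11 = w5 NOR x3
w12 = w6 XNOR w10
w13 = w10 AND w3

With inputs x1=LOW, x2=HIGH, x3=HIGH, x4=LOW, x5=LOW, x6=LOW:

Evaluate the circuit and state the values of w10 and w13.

w10 = HIGH, w13 = LOW

w1 = x1 OR x4 = LOW OR LOW = LOW
w2 = x4 NOR x6 = LOW NOR LOW = HIGH
w3 = x4 AND x6 = LOW AND LOW = LOW
w4 = x2 XOR w2 = HIGH XOR HIGH = LOW
w5 = w3 XNOR w4 = LOW XNOR LOW = HIGH
w6 = w5 AND x4 = HIGH AND LOW = LOW
w8 = w5 XOR w1 = HIGH XOR LOW = HIGH
w10 = w8 OR w6 = HIGH OR LOW = HIGH
w13 = w10 AND w3 = HIGH AND LOW = LOW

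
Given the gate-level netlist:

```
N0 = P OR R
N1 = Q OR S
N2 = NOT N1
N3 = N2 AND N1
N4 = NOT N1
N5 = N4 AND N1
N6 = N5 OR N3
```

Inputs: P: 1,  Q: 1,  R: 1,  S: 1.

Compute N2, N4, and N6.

N1 = Q OR S = 1 OR 1 = 1
N2 = NOT N1 = NOT 1 = 0
N3 = N2 AND N1 = 0 AND 1 = 0
N4 = NOT N1 = NOT 1 = 0
N5 = N4 AND N1 = 0 AND 1 = 0
N6 = N5 OR N3 = 0 OR 0 = 0

N2 = 0, N4 = 0, N6 = 0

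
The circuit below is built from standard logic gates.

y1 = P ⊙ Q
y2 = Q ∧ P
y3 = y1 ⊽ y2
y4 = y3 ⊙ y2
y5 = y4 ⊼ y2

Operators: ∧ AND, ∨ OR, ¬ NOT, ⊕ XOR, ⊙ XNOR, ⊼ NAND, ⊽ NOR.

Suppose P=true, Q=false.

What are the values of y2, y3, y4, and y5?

y2 = false; y3 = true; y4 = false; y5 = true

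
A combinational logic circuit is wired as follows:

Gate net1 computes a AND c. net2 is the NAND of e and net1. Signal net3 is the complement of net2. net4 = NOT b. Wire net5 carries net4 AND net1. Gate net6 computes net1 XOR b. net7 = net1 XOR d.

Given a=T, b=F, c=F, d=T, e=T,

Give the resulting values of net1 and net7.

net1 = a AND c = T AND F = F
net7 = net1 XOR d = F XOR T = T

net1 = F, net7 = T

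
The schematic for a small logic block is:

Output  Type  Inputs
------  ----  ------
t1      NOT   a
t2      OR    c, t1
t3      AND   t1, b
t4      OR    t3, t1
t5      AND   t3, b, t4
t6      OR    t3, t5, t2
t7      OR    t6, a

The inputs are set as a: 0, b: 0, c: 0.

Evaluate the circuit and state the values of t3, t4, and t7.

t1 = NOT a = NOT 0 = 1
t2 = c OR t1 = 0 OR 1 = 1
t3 = t1 AND b = 1 AND 0 = 0
t4 = t3 OR t1 = 0 OR 1 = 1
t5 = t3 AND b AND t4 = 0 AND 0 AND 1 = 0
t6 = t3 OR t5 OR t2 = 0 OR 0 OR 1 = 1
t7 = t6 OR a = 1 OR 0 = 1

t3 = 0; t4 = 1; t7 = 1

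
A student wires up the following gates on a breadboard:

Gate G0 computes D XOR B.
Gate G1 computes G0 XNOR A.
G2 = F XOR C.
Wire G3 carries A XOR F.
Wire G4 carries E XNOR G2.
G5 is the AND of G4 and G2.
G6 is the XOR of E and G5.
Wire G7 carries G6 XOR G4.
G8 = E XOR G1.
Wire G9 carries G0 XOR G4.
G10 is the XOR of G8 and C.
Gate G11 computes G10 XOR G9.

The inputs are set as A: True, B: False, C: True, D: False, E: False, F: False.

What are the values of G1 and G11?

G1 = False, G11 = True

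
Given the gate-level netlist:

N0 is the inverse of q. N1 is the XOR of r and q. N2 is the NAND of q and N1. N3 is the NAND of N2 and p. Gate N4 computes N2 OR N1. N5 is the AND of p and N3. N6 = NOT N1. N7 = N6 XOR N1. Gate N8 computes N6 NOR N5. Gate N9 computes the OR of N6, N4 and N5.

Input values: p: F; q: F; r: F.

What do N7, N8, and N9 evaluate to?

N7 = T, N8 = F, N9 = T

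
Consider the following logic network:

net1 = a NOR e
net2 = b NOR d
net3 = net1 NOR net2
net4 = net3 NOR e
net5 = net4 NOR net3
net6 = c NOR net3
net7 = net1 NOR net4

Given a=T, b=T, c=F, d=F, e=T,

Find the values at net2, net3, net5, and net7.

net2 = F; net3 = T; net5 = F; net7 = T

net1 = a NOR e = T NOR T = F
net2 = b NOR d = T NOR F = F
net3 = net1 NOR net2 = F NOR F = T
net4 = net3 NOR e = T NOR T = F
net5 = net4 NOR net3 = F NOR T = F
net7 = net1 NOR net4 = F NOR F = T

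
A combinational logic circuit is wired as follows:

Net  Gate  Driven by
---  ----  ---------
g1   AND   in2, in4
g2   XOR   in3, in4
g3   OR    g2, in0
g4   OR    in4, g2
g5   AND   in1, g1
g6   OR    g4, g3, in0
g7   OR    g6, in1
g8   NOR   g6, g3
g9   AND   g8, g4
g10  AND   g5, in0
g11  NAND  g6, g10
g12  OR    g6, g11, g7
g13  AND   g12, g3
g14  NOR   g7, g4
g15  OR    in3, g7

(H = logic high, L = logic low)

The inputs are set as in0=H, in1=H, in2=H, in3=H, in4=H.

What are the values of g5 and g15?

g5 = H, g15 = H

g1 = in2 AND in4 = H AND H = H
g2 = in3 XOR in4 = H XOR H = L
g3 = g2 OR in0 = L OR H = H
g4 = in4 OR g2 = H OR L = H
g5 = in1 AND g1 = H AND H = H
g6 = g4 OR g3 OR in0 = H OR H OR H = H
g7 = g6 OR in1 = H OR H = H
g15 = in3 OR g7 = H OR H = H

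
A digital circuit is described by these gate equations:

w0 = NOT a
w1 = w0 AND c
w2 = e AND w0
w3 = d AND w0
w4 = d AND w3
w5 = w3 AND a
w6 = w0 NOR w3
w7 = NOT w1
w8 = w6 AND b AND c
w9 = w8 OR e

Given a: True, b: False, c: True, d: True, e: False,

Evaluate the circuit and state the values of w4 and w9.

w0 = NOT a = NOT True = False
w3 = d AND w0 = True AND False = False
w4 = d AND w3 = True AND False = False
w6 = w0 NOR w3 = False NOR False = True
w8 = w6 AND b AND c = True AND False AND True = False
w9 = w8 OR e = False OR False = False

w4 = False  w9 = False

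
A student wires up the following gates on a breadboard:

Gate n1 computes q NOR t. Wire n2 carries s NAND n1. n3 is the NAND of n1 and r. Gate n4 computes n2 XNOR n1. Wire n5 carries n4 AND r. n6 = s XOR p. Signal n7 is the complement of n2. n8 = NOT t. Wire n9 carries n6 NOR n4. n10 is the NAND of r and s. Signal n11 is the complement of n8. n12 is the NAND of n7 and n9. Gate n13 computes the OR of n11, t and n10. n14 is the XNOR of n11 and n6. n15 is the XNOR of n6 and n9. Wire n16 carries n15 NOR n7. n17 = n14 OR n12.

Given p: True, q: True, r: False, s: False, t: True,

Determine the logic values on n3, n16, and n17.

n3 = True, n16 = True, n17 = True

n1 = q NOR t = True NOR True = False
n2 = s NAND n1 = False NAND False = True
n3 = n1 NAND r = False NAND False = True
n4 = n2 XNOR n1 = True XNOR False = False
n6 = s XOR p = False XOR True = True
n7 = NOT n2 = NOT True = False
n8 = NOT t = NOT True = False
n9 = n6 NOR n4 = True NOR False = False
n11 = NOT n8 = NOT False = True
n12 = n7 NAND n9 = False NAND False = True
n14 = n11 XNOR n6 = True XNOR True = True
n15 = n6 XNOR n9 = True XNOR False = False
n16 = n15 NOR n7 = False NOR False = True
n17 = n14 OR n12 = True OR True = True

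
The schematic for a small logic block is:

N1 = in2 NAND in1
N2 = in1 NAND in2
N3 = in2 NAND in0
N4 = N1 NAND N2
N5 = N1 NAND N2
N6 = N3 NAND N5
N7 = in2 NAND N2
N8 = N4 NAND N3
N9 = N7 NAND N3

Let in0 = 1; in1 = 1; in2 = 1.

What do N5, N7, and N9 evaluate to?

N1 = in2 NAND in1 = 1 NAND 1 = 0
N2 = in1 NAND in2 = 1 NAND 1 = 0
N3 = in2 NAND in0 = 1 NAND 1 = 0
N5 = N1 NAND N2 = 0 NAND 0 = 1
N7 = in2 NAND N2 = 1 NAND 0 = 1
N9 = N7 NAND N3 = 1 NAND 0 = 1

N5 = 1, N7 = 1, N9 = 1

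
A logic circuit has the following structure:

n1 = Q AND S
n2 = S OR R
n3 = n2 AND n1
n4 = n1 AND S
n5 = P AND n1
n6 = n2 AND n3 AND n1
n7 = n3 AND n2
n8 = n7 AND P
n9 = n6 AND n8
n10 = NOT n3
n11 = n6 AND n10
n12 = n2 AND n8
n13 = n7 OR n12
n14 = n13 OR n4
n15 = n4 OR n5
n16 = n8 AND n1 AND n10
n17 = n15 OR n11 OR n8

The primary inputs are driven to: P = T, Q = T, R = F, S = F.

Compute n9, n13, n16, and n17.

n9 = F; n13 = F; n16 = F; n17 = F

n1 = Q AND S = T AND F = F
n2 = S OR R = F OR F = F
n3 = n2 AND n1 = F AND F = F
n4 = n1 AND S = F AND F = F
n5 = P AND n1 = T AND F = F
n6 = n2 AND n3 AND n1 = F AND F AND F = F
n7 = n3 AND n2 = F AND F = F
n8 = n7 AND P = F AND T = F
n9 = n6 AND n8 = F AND F = F
n10 = NOT n3 = NOT F = T
n11 = n6 AND n10 = F AND T = F
n12 = n2 AND n8 = F AND F = F
n13 = n7 OR n12 = F OR F = F
n15 = n4 OR n5 = F OR F = F
n16 = n8 AND n1 AND n10 = F AND F AND T = F
n17 = n15 OR n11 OR n8 = F OR F OR F = F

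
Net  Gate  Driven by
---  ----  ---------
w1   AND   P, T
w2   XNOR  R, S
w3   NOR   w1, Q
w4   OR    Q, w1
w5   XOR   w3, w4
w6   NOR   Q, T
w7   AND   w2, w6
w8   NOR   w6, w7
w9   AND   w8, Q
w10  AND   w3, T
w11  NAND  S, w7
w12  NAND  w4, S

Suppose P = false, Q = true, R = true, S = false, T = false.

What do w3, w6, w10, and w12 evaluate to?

w1 = P AND T = false AND false = false
w3 = w1 NOR Q = false NOR true = false
w4 = Q OR w1 = true OR false = true
w6 = Q NOR T = true NOR false = false
w10 = w3 AND T = false AND false = false
w12 = w4 NAND S = true NAND false = true

w3 = false  w6 = false  w10 = false  w12 = true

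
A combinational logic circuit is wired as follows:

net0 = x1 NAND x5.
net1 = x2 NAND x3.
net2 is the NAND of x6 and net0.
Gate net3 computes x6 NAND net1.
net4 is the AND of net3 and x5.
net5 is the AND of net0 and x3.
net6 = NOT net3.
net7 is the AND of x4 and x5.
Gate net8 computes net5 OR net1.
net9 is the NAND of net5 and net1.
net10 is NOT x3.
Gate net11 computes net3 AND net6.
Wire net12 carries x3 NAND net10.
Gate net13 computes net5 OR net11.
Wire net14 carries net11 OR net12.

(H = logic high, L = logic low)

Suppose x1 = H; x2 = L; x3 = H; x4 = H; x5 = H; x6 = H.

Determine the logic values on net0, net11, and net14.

net0 = x1 NAND x5 = H NAND H = L
net1 = x2 NAND x3 = L NAND H = H
net3 = x6 NAND net1 = H NAND H = L
net6 = NOT net3 = NOT L = H
net10 = NOT x3 = NOT H = L
net11 = net3 AND net6 = L AND H = L
net12 = x3 NAND net10 = H NAND L = H
net14 = net11 OR net12 = L OR H = H

net0 = L, net11 = L, net14 = H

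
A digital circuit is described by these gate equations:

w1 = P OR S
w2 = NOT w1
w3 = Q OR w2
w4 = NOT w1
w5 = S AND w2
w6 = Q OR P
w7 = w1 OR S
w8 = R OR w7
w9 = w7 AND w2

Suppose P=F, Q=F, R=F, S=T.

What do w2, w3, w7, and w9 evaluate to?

w1 = P OR S = F OR T = T
w2 = NOT w1 = NOT T = F
w3 = Q OR w2 = F OR F = F
w7 = w1 OR S = T OR T = T
w9 = w7 AND w2 = T AND F = F

w2 = F  w3 = F  w7 = T  w9 = F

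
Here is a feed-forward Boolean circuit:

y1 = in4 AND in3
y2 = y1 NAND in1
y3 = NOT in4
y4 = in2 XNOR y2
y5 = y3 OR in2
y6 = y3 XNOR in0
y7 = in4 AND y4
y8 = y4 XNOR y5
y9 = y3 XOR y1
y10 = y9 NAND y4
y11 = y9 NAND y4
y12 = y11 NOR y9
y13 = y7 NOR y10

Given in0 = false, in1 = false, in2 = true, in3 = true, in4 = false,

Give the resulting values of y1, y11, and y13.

y1 = false, y11 = false, y13 = true

y1 = in4 AND in3 = false AND true = false
y2 = y1 NAND in1 = false NAND false = true
y3 = NOT in4 = NOT false = true
y4 = in2 XNOR y2 = true XNOR true = true
y7 = in4 AND y4 = false AND true = false
y9 = y3 XOR y1 = true XOR false = true
y10 = y9 NAND y4 = true NAND true = false
y11 = y9 NAND y4 = true NAND true = false
y13 = y7 NOR y10 = false NOR false = true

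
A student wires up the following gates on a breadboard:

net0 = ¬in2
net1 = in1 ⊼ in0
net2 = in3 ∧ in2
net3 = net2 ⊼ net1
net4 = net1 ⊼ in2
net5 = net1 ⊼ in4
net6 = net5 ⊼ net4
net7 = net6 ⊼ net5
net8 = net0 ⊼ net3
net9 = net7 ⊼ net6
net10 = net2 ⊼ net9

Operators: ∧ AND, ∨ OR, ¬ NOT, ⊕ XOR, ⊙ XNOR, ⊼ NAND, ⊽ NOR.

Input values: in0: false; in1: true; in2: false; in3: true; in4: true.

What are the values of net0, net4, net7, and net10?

net0 = NOT in2 = NOT false = true
net1 = in1 NAND in0 = true NAND false = true
net2 = in3 AND in2 = true AND false = false
net4 = net1 NAND in2 = true NAND false = true
net5 = net1 NAND in4 = true NAND true = false
net6 = net5 NAND net4 = false NAND true = true
net7 = net6 NAND net5 = true NAND false = true
net9 = net7 NAND net6 = true NAND true = false
net10 = net2 NAND net9 = false NAND false = true

net0 = true  net4 = true  net7 = true  net10 = true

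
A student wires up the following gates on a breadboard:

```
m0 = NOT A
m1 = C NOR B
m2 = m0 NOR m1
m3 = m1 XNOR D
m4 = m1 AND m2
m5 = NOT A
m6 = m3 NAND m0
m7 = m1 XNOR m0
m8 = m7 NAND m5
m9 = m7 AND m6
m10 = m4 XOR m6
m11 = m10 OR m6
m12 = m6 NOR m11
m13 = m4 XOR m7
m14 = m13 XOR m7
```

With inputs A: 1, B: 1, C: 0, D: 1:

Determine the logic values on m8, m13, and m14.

m0 = NOT A = NOT 1 = 0
m1 = C NOR B = 0 NOR 1 = 0
m2 = m0 NOR m1 = 0 NOR 0 = 1
m4 = m1 AND m2 = 0 AND 1 = 0
m5 = NOT A = NOT 1 = 0
m7 = m1 XNOR m0 = 0 XNOR 0 = 1
m8 = m7 NAND m5 = 1 NAND 0 = 1
m13 = m4 XOR m7 = 0 XOR 1 = 1
m14 = m13 XOR m7 = 1 XOR 1 = 0

m8 = 1, m13 = 1, m14 = 0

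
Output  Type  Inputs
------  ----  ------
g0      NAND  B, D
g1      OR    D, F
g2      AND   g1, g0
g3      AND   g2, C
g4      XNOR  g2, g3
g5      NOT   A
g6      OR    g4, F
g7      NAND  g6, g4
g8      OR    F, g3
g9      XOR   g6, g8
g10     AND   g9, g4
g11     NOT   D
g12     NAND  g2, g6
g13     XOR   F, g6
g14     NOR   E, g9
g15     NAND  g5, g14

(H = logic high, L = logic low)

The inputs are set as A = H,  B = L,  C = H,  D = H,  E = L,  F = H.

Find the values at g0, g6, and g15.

g0 = B NAND D = L NAND H = H
g1 = D OR F = H OR H = H
g2 = g1 AND g0 = H AND H = H
g3 = g2 AND C = H AND H = H
g4 = g2 XNOR g3 = H XNOR H = H
g5 = NOT A = NOT H = L
g6 = g4 OR F = H OR H = H
g8 = F OR g3 = H OR H = H
g9 = g6 XOR g8 = H XOR H = L
g14 = E NOR g9 = L NOR L = H
g15 = g5 NAND g14 = L NAND H = H

g0 = H; g6 = H; g15 = H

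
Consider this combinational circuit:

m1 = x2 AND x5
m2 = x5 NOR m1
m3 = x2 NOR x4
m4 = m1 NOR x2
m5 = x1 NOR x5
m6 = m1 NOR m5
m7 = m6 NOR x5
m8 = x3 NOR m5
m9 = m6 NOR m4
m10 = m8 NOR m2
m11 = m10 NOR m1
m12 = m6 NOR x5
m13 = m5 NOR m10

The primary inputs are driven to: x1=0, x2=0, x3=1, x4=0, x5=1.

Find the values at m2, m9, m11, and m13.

m1 = x2 AND x5 = 0 AND 1 = 0
m2 = x5 NOR m1 = 1 NOR 0 = 0
m4 = m1 NOR x2 = 0 NOR 0 = 1
m5 = x1 NOR x5 = 0 NOR 1 = 0
m6 = m1 NOR m5 = 0 NOR 0 = 1
m8 = x3 NOR m5 = 1 NOR 0 = 0
m9 = m6 NOR m4 = 1 NOR 1 = 0
m10 = m8 NOR m2 = 0 NOR 0 = 1
m11 = m10 NOR m1 = 1 NOR 0 = 0
m13 = m5 NOR m10 = 0 NOR 1 = 0

m2 = 0, m9 = 0, m11 = 0, m13 = 0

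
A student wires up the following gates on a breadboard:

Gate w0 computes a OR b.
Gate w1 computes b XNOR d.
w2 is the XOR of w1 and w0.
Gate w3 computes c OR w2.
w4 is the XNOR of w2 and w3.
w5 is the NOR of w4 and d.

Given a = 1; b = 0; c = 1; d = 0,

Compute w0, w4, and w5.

w0 = a OR b = 1 OR 0 = 1
w1 = b XNOR d = 0 XNOR 0 = 1
w2 = w1 XOR w0 = 1 XOR 1 = 0
w3 = c OR w2 = 1 OR 0 = 1
w4 = w2 XNOR w3 = 0 XNOR 1 = 0
w5 = w4 NOR d = 0 NOR 0 = 1

w0 = 1, w4 = 0, w5 = 1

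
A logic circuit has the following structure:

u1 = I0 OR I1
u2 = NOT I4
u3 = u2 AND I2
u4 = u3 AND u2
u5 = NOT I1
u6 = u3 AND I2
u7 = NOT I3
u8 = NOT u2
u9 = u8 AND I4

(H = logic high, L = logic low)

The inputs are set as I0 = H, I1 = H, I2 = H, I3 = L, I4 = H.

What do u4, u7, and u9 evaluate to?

u4 = L; u7 = H; u9 = H

u2 = NOT I4 = NOT H = L
u3 = u2 AND I2 = L AND H = L
u4 = u3 AND u2 = L AND L = L
u7 = NOT I3 = NOT L = H
u8 = NOT u2 = NOT L = H
u9 = u8 AND I4 = H AND H = H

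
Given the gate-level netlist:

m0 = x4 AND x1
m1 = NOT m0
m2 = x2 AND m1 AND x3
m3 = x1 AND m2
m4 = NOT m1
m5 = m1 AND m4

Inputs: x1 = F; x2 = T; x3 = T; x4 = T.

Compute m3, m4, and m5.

m0 = x4 AND x1 = T AND F = F
m1 = NOT m0 = NOT F = T
m2 = x2 AND m1 AND x3 = T AND T AND T = T
m3 = x1 AND m2 = F AND T = F
m4 = NOT m1 = NOT T = F
m5 = m1 AND m4 = T AND F = F

m3 = F  m4 = F  m5 = F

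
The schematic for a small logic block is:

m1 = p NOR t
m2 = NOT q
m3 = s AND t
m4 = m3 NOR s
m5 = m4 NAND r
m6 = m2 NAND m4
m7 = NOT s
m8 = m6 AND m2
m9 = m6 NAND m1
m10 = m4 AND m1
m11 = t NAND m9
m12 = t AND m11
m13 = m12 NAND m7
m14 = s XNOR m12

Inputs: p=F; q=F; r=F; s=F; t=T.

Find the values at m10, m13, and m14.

m10 = F; m13 = T; m14 = T

m1 = p NOR t = F NOR T = F
m2 = NOT q = NOT F = T
m3 = s AND t = F AND T = F
m4 = m3 NOR s = F NOR F = T
m6 = m2 NAND m4 = T NAND T = F
m7 = NOT s = NOT F = T
m9 = m6 NAND m1 = F NAND F = T
m10 = m4 AND m1 = T AND F = F
m11 = t NAND m9 = T NAND T = F
m12 = t AND m11 = T AND F = F
m13 = m12 NAND m7 = F NAND T = T
m14 = s XNOR m12 = F XNOR F = T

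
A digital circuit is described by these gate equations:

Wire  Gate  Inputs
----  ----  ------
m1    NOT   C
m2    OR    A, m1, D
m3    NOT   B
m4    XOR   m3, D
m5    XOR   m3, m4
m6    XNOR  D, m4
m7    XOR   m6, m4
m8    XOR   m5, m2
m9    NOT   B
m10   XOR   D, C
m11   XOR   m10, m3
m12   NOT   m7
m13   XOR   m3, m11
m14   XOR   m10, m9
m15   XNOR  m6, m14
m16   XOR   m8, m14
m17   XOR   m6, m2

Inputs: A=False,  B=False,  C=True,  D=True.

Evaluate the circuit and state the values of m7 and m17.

m7 = False, m17 = True

m1 = NOT C = NOT True = False
m2 = A OR m1 OR D = False OR False OR True = True
m3 = NOT B = NOT False = True
m4 = m3 XOR D = True XOR True = False
m6 = D XNOR m4 = True XNOR False = False
m7 = m6 XOR m4 = False XOR False = False
m17 = m6 XOR m2 = False XOR True = True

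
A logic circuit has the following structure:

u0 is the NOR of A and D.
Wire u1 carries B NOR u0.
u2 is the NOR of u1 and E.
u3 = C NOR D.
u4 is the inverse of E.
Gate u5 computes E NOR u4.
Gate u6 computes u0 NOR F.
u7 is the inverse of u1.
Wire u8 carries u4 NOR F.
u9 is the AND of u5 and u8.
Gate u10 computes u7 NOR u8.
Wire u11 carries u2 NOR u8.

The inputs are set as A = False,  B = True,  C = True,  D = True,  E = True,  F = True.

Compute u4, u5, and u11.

u4 = False  u5 = False  u11 = True

u0 = A NOR D = False NOR True = False
u1 = B NOR u0 = True NOR False = False
u2 = u1 NOR E = False NOR True = False
u4 = NOT E = NOT True = False
u5 = E NOR u4 = True NOR False = False
u8 = u4 NOR F = False NOR True = False
u11 = u2 NOR u8 = False NOR False = True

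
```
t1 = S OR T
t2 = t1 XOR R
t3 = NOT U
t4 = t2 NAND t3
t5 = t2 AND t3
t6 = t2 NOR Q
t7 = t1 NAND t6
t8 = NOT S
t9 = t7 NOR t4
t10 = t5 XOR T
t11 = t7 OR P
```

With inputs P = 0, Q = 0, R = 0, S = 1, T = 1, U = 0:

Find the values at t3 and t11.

t1 = S OR T = 1 OR 1 = 1
t2 = t1 XOR R = 1 XOR 0 = 1
t3 = NOT U = NOT 0 = 1
t6 = t2 NOR Q = 1 NOR 0 = 0
t7 = t1 NAND t6 = 1 NAND 0 = 1
t11 = t7 OR P = 1 OR 0 = 1

t3 = 1, t11 = 1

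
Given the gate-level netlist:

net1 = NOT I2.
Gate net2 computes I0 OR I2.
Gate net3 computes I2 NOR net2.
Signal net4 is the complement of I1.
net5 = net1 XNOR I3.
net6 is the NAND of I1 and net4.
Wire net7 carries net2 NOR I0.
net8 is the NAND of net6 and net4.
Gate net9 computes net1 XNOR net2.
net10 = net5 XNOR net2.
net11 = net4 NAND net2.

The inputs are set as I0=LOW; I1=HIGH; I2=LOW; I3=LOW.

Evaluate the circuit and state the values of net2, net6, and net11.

net2 = LOW, net6 = HIGH, net11 = HIGH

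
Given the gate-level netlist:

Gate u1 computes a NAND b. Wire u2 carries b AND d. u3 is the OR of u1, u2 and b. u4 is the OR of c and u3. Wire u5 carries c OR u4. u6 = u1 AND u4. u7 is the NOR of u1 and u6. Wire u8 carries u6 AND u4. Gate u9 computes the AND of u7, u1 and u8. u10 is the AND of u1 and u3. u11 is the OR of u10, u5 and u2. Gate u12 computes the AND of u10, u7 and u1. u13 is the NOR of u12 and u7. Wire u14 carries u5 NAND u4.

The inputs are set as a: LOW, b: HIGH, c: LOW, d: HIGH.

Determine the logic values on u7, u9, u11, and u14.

u7 = LOW, u9 = LOW, u11 = HIGH, u14 = LOW

u1 = a NAND b = LOW NAND HIGH = HIGH
u2 = b AND d = HIGH AND HIGH = HIGH
u3 = u1 OR u2 OR b = HIGH OR HIGH OR HIGH = HIGH
u4 = c OR u3 = LOW OR HIGH = HIGH
u5 = c OR u4 = LOW OR HIGH = HIGH
u6 = u1 AND u4 = HIGH AND HIGH = HIGH
u7 = u1 NOR u6 = HIGH NOR HIGH = LOW
u8 = u6 AND u4 = HIGH AND HIGH = HIGH
u9 = u7 AND u1 AND u8 = LOW AND HIGH AND HIGH = LOW
u10 = u1 AND u3 = HIGH AND HIGH = HIGH
u11 = u10 OR u5 OR u2 = HIGH OR HIGH OR HIGH = HIGH
u14 = u5 NAND u4 = HIGH NAND HIGH = LOW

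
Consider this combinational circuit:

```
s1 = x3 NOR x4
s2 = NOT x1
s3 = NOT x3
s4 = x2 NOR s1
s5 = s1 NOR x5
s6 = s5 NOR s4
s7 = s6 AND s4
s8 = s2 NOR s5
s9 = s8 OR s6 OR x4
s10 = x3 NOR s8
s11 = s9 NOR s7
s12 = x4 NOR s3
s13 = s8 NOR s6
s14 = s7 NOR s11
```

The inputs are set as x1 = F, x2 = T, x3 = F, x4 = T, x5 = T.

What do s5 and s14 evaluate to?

s1 = x3 NOR x4 = F NOR T = F
s2 = NOT x1 = NOT F = T
s4 = x2 NOR s1 = T NOR F = F
s5 = s1 NOR x5 = F NOR T = F
s6 = s5 NOR s4 = F NOR F = T
s7 = s6 AND s4 = T AND F = F
s8 = s2 NOR s5 = T NOR F = F
s9 = s8 OR s6 OR x4 = F OR T OR T = T
s11 = s9 NOR s7 = T NOR F = F
s14 = s7 NOR s11 = F NOR F = T

s5 = F, s14 = T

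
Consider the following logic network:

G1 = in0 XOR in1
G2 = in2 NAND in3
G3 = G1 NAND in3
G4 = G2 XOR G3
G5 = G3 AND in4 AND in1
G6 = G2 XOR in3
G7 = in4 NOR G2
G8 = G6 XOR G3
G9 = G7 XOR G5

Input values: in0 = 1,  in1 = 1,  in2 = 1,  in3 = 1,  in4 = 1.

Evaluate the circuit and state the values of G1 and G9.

G1 = 0, G9 = 1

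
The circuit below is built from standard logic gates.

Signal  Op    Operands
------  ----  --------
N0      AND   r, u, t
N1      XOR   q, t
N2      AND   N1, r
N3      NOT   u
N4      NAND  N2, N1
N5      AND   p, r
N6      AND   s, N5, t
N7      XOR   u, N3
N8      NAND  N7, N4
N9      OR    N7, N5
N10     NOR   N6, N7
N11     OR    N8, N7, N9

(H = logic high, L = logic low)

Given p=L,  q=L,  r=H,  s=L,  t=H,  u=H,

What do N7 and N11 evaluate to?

N7 = H, N11 = H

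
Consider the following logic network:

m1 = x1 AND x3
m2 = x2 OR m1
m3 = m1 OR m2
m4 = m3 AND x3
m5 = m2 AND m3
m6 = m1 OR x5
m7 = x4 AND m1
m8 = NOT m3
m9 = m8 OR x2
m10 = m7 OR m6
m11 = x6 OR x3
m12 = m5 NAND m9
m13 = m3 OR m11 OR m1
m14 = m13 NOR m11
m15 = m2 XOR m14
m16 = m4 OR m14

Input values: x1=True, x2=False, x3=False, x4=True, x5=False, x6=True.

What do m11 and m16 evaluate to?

m1 = x1 AND x3 = True AND False = False
m2 = x2 OR m1 = False OR False = False
m3 = m1 OR m2 = False OR False = False
m4 = m3 AND x3 = False AND False = False
m11 = x6 OR x3 = True OR False = True
m13 = m3 OR m11 OR m1 = False OR True OR False = True
m14 = m13 NOR m11 = True NOR True = False
m16 = m4 OR m14 = False OR False = False

m11 = True; m16 = False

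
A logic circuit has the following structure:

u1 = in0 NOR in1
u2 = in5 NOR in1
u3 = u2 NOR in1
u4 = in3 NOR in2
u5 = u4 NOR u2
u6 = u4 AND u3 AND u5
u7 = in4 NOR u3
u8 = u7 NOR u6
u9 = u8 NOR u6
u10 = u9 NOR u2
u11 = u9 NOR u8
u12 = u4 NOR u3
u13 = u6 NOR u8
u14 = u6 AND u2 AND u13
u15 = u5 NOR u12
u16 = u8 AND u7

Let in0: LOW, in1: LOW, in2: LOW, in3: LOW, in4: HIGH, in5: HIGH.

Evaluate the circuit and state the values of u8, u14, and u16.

u2 = in5 NOR in1 = HIGH NOR LOW = LOW
u3 = u2 NOR in1 = LOW NOR LOW = HIGH
u4 = in3 NOR in2 = LOW NOR LOW = HIGH
u5 = u4 NOR u2 = HIGH NOR LOW = LOW
u6 = u4 AND u3 AND u5 = HIGH AND HIGH AND LOW = LOW
u7 = in4 NOR u3 = HIGH NOR HIGH = LOW
u8 = u7 NOR u6 = LOW NOR LOW = HIGH
u13 = u6 NOR u8 = LOW NOR HIGH = LOW
u14 = u6 AND u2 AND u13 = LOW AND LOW AND LOW = LOW
u16 = u8 AND u7 = HIGH AND LOW = LOW

u8 = HIGH, u14 = LOW, u16 = LOW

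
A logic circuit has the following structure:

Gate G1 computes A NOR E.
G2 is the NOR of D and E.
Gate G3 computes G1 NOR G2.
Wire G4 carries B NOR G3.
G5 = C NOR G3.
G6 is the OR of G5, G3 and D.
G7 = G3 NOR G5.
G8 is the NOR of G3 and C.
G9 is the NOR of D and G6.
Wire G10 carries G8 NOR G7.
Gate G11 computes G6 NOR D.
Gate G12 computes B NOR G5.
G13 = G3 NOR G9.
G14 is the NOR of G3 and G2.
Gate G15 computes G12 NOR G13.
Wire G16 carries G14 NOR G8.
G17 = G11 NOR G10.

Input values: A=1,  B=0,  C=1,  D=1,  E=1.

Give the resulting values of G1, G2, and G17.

G1 = A NOR E = 1 NOR 1 = 0
G2 = D NOR E = 1 NOR 1 = 0
G3 = G1 NOR G2 = 0 NOR 0 = 1
G5 = C NOR G3 = 1 NOR 1 = 0
G6 = G5 OR G3 OR D = 0 OR 1 OR 1 = 1
G7 = G3 NOR G5 = 1 NOR 0 = 0
G8 = G3 NOR C = 1 NOR 1 = 0
G10 = G8 NOR G7 = 0 NOR 0 = 1
G11 = G6 NOR D = 1 NOR 1 = 0
G17 = G11 NOR G10 = 0 NOR 1 = 0

G1 = 0; G2 = 0; G17 = 0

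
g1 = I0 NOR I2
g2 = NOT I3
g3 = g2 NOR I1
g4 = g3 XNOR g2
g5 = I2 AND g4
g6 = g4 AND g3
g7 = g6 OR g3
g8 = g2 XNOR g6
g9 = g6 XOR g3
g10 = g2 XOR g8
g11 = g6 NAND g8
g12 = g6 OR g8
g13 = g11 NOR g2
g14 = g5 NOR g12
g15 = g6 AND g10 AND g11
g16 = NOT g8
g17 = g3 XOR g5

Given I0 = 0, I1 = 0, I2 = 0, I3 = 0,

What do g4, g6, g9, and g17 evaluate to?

g4 = 0, g6 = 0, g9 = 0, g17 = 0

g2 = NOT I3 = NOT 0 = 1
g3 = g2 NOR I1 = 1 NOR 0 = 0
g4 = g3 XNOR g2 = 0 XNOR 1 = 0
g5 = I2 AND g4 = 0 AND 0 = 0
g6 = g4 AND g3 = 0 AND 0 = 0
g9 = g6 XOR g3 = 0 XOR 0 = 0
g17 = g3 XOR g5 = 0 XOR 0 = 0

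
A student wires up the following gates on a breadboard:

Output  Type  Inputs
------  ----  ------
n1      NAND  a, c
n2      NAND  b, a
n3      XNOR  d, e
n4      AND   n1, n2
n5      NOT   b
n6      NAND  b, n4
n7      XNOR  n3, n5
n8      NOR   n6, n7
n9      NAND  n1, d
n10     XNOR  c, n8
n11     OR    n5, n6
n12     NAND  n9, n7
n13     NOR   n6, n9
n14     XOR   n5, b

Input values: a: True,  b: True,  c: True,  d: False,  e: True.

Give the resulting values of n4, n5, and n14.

n1 = a NAND c = True NAND True = False
n2 = b NAND a = True NAND True = False
n4 = n1 AND n2 = False AND False = False
n5 = NOT b = NOT True = False
n14 = n5 XOR b = False XOR True = True

n4 = False; n5 = False; n14 = True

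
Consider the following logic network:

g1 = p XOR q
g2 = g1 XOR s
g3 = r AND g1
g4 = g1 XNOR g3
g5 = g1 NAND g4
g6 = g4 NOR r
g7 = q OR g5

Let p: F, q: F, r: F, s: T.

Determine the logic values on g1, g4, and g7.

g1 = p XOR q = F XOR F = F
g3 = r AND g1 = F AND F = F
g4 = g1 XNOR g3 = F XNOR F = T
g5 = g1 NAND g4 = F NAND T = T
g7 = q OR g5 = F OR T = T

g1 = F  g4 = T  g7 = T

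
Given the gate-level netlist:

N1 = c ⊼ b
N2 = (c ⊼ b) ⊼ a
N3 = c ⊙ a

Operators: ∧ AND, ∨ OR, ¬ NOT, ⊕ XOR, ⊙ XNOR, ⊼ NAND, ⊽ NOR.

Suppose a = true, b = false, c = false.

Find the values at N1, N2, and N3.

N1 = true  N2 = false  N3 = false

N1 = false ⊼ false = true
N2 = (false ⊼ false) ⊼ true = false
N3 = false ⊙ true = false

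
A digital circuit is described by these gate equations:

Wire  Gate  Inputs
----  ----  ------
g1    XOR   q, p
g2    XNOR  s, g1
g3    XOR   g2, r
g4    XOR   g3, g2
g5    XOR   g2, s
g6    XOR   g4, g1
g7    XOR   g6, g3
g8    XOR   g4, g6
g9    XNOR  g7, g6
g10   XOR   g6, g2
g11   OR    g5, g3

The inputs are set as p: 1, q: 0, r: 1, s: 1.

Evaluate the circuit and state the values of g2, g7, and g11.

g2 = 1, g7 = 0, g11 = 0

g1 = q XOR p = 0 XOR 1 = 1
g2 = s XNOR g1 = 1 XNOR 1 = 1
g3 = g2 XOR r = 1 XOR 1 = 0
g4 = g3 XOR g2 = 0 XOR 1 = 1
g5 = g2 XOR s = 1 XOR 1 = 0
g6 = g4 XOR g1 = 1 XOR 1 = 0
g7 = g6 XOR g3 = 0 XOR 0 = 0
g11 = g5 OR g3 = 0 OR 0 = 0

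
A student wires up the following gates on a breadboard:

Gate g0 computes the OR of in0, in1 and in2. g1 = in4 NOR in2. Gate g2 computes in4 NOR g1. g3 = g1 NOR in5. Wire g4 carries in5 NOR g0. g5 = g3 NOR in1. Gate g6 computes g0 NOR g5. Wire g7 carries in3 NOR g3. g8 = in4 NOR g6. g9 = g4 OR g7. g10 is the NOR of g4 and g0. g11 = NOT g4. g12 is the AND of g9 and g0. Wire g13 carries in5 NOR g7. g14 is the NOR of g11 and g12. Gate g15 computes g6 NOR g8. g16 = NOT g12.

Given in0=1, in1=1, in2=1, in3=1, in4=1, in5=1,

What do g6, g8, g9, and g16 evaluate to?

g0 = in0 OR in1 OR in2 = 1 OR 1 OR 1 = 1
g1 = in4 NOR in2 = 1 NOR 1 = 0
g3 = g1 NOR in5 = 0 NOR 1 = 0
g4 = in5 NOR g0 = 1 NOR 1 = 0
g5 = g3 NOR in1 = 0 NOR 1 = 0
g6 = g0 NOR g5 = 1 NOR 0 = 0
g7 = in3 NOR g3 = 1 NOR 0 = 0
g8 = in4 NOR g6 = 1 NOR 0 = 0
g9 = g4 OR g7 = 0 OR 0 = 0
g12 = g9 AND g0 = 0 AND 1 = 0
g16 = NOT g12 = NOT 0 = 1

g6 = 0, g8 = 0, g9 = 0, g16 = 1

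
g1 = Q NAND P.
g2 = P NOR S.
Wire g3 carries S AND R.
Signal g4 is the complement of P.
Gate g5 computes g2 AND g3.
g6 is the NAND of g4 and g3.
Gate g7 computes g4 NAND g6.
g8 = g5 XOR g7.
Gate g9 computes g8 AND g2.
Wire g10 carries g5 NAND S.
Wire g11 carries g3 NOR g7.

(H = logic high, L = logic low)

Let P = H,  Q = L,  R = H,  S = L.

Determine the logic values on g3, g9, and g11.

g3 = L, g9 = L, g11 = L

g2 = P NOR S = H NOR L = L
g3 = S AND R = L AND H = L
g4 = NOT P = NOT H = L
g5 = g2 AND g3 = L AND L = L
g6 = g4 NAND g3 = L NAND L = H
g7 = g4 NAND g6 = L NAND H = H
g8 = g5 XOR g7 = L XOR H = H
g9 = g8 AND g2 = H AND L = L
g11 = g3 NOR g7 = L NOR H = L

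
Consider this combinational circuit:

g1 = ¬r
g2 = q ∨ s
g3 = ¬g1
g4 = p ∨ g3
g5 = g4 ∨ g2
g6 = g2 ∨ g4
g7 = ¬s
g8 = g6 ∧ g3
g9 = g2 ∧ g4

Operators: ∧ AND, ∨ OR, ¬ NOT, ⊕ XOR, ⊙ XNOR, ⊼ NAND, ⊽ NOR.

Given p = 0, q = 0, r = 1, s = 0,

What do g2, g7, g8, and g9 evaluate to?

g1 = NOT r = NOT 1 = 0
g2 = q OR s = 0 OR 0 = 0
g3 = NOT g1 = NOT 0 = 1
g4 = p OR g3 = 0 OR 1 = 1
g6 = g2 OR g4 = 0 OR 1 = 1
g7 = NOT s = NOT 0 = 1
g8 = g6 AND g3 = 1 AND 1 = 1
g9 = g2 AND g4 = 0 AND 1 = 0

g2 = 0, g7 = 1, g8 = 1, g9 = 0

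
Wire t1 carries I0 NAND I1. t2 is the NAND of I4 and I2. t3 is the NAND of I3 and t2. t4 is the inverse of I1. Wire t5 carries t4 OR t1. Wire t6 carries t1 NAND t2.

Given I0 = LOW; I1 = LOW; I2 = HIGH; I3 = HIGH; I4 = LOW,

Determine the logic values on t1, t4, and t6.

t1 = I0 NAND I1 = LOW NAND LOW = HIGH
t2 = I4 NAND I2 = LOW NAND HIGH = HIGH
t4 = NOT I1 = NOT LOW = HIGH
t6 = t1 NAND t2 = HIGH NAND HIGH = LOW

t1 = HIGH  t4 = HIGH  t6 = LOW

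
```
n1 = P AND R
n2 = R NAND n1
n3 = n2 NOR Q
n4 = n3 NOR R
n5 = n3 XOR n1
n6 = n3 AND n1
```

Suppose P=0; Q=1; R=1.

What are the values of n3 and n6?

n3 = 0, n6 = 0

n1 = P AND R = 0 AND 1 = 0
n2 = R NAND n1 = 1 NAND 0 = 1
n3 = n2 NOR Q = 1 NOR 1 = 0
n6 = n3 AND n1 = 0 AND 0 = 0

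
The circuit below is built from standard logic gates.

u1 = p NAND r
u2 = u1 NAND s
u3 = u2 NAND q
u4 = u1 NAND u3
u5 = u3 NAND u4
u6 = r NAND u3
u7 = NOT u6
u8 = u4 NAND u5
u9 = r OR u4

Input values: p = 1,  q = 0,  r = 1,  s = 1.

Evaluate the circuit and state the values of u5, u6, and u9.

u5 = 0, u6 = 0, u9 = 1

u1 = p NAND r = 1 NAND 1 = 0
u2 = u1 NAND s = 0 NAND 1 = 1
u3 = u2 NAND q = 1 NAND 0 = 1
u4 = u1 NAND u3 = 0 NAND 1 = 1
u5 = u3 NAND u4 = 1 NAND 1 = 0
u6 = r NAND u3 = 1 NAND 1 = 0
u9 = r OR u4 = 1 OR 1 = 1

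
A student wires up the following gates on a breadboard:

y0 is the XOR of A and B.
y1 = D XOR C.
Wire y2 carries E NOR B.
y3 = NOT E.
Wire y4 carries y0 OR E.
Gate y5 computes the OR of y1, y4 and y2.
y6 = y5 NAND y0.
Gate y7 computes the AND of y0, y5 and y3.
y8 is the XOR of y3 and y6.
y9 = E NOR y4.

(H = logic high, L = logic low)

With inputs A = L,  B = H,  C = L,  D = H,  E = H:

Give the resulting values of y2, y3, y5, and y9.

y2 = L, y3 = L, y5 = H, y9 = L

y0 = A XOR B = L XOR H = H
y1 = D XOR C = H XOR L = H
y2 = E NOR B = H NOR H = L
y3 = NOT E = NOT H = L
y4 = y0 OR E = H OR H = H
y5 = y1 OR y4 OR y2 = H OR H OR L = H
y9 = E NOR y4 = H NOR H = L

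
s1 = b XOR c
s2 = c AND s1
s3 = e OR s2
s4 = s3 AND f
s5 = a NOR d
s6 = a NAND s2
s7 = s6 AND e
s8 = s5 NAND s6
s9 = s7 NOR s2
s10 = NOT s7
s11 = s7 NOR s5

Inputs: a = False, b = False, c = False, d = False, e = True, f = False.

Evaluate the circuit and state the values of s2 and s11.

s2 = False; s11 = False

s1 = b XOR c = False XOR False = False
s2 = c AND s1 = False AND False = False
s5 = a NOR d = False NOR False = True
s6 = a NAND s2 = False NAND False = True
s7 = s6 AND e = True AND True = True
s11 = s7 NOR s5 = True NOR True = False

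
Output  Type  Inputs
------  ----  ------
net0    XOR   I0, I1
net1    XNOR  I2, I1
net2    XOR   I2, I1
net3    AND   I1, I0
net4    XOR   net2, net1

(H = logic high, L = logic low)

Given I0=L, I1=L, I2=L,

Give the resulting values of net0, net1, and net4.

net0 = L, net1 = H, net4 = H

net0 = I0 XOR I1 = L XOR L = L
net1 = I2 XNOR I1 = L XNOR L = H
net2 = I2 XOR I1 = L XOR L = L
net4 = net2 XOR net1 = L XOR H = H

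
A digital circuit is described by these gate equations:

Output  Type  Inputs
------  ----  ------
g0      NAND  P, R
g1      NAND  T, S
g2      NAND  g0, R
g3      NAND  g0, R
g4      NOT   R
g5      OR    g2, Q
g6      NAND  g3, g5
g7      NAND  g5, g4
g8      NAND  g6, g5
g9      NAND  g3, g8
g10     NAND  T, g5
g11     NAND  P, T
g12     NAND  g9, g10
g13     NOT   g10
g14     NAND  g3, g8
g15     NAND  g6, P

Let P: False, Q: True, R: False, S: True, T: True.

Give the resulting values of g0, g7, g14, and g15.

g0 = P NAND R = False NAND False = True
g2 = g0 NAND R = True NAND False = True
g3 = g0 NAND R = True NAND False = True
g4 = NOT R = NOT False = True
g5 = g2 OR Q = True OR True = True
g6 = g3 NAND g5 = True NAND True = False
g7 = g5 NAND g4 = True NAND True = False
g8 = g6 NAND g5 = False NAND True = True
g14 = g3 NAND g8 = True NAND True = False
g15 = g6 NAND P = False NAND False = True

g0 = True  g7 = False  g14 = False  g15 = True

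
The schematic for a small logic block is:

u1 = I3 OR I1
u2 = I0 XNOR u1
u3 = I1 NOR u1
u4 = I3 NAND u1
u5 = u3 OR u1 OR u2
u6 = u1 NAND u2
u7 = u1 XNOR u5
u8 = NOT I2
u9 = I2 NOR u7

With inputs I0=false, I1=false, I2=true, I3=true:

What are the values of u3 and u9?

u1 = I3 OR I1 = true OR false = true
u2 = I0 XNOR u1 = false XNOR true = false
u3 = I1 NOR u1 = false NOR true = false
u5 = u3 OR u1 OR u2 = false OR true OR false = true
u7 = u1 XNOR u5 = true XNOR true = true
u9 = I2 NOR u7 = true NOR true = false

u3 = false; u9 = false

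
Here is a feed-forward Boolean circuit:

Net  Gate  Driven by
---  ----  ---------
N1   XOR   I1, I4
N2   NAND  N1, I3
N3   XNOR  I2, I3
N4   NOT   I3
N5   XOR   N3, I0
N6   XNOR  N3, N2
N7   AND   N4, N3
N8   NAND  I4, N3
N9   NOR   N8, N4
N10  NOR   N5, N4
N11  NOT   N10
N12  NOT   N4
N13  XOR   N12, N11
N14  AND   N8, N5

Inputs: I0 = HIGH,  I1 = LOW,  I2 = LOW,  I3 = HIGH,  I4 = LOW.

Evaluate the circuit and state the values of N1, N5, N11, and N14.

N1 = LOW  N5 = HIGH  N11 = HIGH  N14 = HIGH

N1 = I1 XOR I4 = LOW XOR LOW = LOW
N3 = I2 XNOR I3 = LOW XNOR HIGH = LOW
N4 = NOT I3 = NOT HIGH = LOW
N5 = N3 XOR I0 = LOW XOR HIGH = HIGH
N8 = I4 NAND N3 = LOW NAND LOW = HIGH
N10 = N5 NOR N4 = HIGH NOR LOW = LOW
N11 = NOT N10 = NOT LOW = HIGH
N14 = N8 AND N5 = HIGH AND HIGH = HIGH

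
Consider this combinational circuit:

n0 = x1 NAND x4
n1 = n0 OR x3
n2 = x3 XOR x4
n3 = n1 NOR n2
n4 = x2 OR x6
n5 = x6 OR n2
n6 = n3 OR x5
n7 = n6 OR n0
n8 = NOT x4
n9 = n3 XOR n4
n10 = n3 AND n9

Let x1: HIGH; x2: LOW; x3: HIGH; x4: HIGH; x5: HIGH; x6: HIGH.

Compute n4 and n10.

n0 = x1 NAND x4 = HIGH NAND HIGH = LOW
n1 = n0 OR x3 = LOW OR HIGH = HIGH
n2 = x3 XOR x4 = HIGH XOR HIGH = LOW
n3 = n1 NOR n2 = HIGH NOR LOW = LOW
n4 = x2 OR x6 = LOW OR HIGH = HIGH
n9 = n3 XOR n4 = LOW XOR HIGH = HIGH
n10 = n3 AND n9 = LOW AND HIGH = LOW

n4 = HIGH, n10 = LOW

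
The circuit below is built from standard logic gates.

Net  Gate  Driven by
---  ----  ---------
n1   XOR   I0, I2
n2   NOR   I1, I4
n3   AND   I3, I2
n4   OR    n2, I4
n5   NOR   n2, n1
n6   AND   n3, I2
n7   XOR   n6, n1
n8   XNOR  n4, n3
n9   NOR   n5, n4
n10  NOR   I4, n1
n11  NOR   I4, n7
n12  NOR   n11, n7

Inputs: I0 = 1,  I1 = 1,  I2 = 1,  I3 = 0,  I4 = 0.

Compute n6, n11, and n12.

n6 = 0; n11 = 1; n12 = 0

n1 = I0 XOR I2 = 1 XOR 1 = 0
n3 = I3 AND I2 = 0 AND 1 = 0
n6 = n3 AND I2 = 0 AND 1 = 0
n7 = n6 XOR n1 = 0 XOR 0 = 0
n11 = I4 NOR n7 = 0 NOR 0 = 1
n12 = n11 NOR n7 = 1 NOR 0 = 0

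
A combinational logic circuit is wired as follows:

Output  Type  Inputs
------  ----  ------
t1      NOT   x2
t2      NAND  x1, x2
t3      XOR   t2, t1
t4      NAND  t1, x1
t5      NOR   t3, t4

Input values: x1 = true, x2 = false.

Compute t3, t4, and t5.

t3 = false, t4 = false, t5 = true

t1 = NOT x2 = NOT false = true
t2 = x1 NAND x2 = true NAND false = true
t3 = t2 XOR t1 = true XOR true = false
t4 = t1 NAND x1 = true NAND true = false
t5 = t3 NOR t4 = false NOR false = true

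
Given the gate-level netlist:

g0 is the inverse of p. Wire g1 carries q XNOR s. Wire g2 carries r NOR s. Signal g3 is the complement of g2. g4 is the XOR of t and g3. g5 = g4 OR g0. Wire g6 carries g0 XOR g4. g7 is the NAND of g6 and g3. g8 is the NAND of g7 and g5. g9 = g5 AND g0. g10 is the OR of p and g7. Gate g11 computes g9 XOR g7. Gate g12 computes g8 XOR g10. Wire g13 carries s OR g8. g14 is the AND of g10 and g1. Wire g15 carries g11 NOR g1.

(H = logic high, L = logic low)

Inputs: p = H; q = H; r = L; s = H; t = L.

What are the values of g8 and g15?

g0 = NOT p = NOT H = L
g1 = q XNOR s = H XNOR H = H
g2 = r NOR s = L NOR H = L
g3 = NOT g2 = NOT L = H
g4 = t XOR g3 = L XOR H = H
g5 = g4 OR g0 = H OR L = H
g6 = g0 XOR g4 = L XOR H = H
g7 = g6 NAND g3 = H NAND H = L
g8 = g7 NAND g5 = L NAND H = H
g9 = g5 AND g0 = H AND L = L
g11 = g9 XOR g7 = L XOR L = L
g15 = g11 NOR g1 = L NOR H = L

g8 = H, g15 = L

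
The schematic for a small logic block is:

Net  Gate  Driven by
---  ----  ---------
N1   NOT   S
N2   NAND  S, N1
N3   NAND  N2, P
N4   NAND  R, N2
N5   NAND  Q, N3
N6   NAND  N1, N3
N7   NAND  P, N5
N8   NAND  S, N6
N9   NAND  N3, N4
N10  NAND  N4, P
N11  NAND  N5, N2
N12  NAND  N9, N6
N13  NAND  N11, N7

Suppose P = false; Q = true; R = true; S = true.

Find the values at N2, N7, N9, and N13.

N1 = NOT S = NOT true = false
N2 = S NAND N1 = true NAND false = true
N3 = N2 NAND P = true NAND false = true
N4 = R NAND N2 = true NAND true = false
N5 = Q NAND N3 = true NAND true = false
N7 = P NAND N5 = false NAND false = true
N9 = N3 NAND N4 = true NAND false = true
N11 = N5 NAND N2 = false NAND true = true
N13 = N11 NAND N7 = true NAND true = false

N2 = true  N7 = true  N9 = true  N13 = false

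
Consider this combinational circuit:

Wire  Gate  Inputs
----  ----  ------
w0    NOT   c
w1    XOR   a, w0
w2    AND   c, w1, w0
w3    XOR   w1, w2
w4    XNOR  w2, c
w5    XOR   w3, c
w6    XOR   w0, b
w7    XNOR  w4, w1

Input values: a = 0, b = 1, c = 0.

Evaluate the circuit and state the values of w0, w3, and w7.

w0 = 1  w3 = 1  w7 = 1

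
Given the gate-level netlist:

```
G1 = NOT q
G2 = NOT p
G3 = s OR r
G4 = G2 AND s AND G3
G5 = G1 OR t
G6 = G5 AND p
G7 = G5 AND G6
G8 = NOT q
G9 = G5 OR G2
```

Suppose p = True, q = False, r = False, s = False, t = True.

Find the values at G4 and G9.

G4 = False; G9 = True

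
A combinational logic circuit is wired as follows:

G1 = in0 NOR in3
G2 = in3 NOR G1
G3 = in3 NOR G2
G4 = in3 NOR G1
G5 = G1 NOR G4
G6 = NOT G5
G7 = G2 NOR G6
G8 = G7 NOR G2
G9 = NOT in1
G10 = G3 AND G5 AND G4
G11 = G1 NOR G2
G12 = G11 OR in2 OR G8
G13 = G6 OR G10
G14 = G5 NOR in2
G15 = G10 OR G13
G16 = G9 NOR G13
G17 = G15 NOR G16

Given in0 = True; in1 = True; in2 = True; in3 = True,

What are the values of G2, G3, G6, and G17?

G2 = False  G3 = False  G6 = False  G17 = False

G1 = in0 NOR in3 = True NOR True = False
G2 = in3 NOR G1 = True NOR False = False
G3 = in3 NOR G2 = True NOR False = False
G4 = in3 NOR G1 = True NOR False = False
G5 = G1 NOR G4 = False NOR False = True
G6 = NOT G5 = NOT True = False
G9 = NOT in1 = NOT True = False
G10 = G3 AND G5 AND G4 = False AND True AND False = False
G13 = G6 OR G10 = False OR False = False
G15 = G10 OR G13 = False OR False = False
G16 = G9 NOR G13 = False NOR False = True
G17 = G15 NOR G16 = False NOR True = False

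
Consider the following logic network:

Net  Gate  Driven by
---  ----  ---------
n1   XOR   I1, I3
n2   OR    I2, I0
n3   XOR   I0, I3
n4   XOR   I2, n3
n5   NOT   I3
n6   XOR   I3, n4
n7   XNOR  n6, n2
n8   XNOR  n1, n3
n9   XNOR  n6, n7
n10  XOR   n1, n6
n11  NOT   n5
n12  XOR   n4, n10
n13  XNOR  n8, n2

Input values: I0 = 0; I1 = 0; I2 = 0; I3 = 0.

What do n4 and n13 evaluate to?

n1 = I1 XOR I3 = 0 XOR 0 = 0
n2 = I2 OR I0 = 0 OR 0 = 0
n3 = I0 XOR I3 = 0 XOR 0 = 0
n4 = I2 XOR n3 = 0 XOR 0 = 0
n8 = n1 XNOR n3 = 0 XNOR 0 = 1
n13 = n8 XNOR n2 = 1 XNOR 0 = 0

n4 = 0, n13 = 0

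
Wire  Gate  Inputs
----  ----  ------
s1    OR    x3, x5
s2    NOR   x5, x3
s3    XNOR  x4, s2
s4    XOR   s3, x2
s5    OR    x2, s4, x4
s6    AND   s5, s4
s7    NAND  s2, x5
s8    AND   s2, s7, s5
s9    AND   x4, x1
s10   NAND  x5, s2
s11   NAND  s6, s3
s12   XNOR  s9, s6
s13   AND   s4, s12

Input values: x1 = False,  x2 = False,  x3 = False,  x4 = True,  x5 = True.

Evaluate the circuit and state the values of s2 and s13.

s2 = False, s13 = False

s2 = x5 NOR x3 = True NOR False = False
s3 = x4 XNOR s2 = True XNOR False = False
s4 = s3 XOR x2 = False XOR False = False
s5 = x2 OR s4 OR x4 = False OR False OR True = True
s6 = s5 AND s4 = True AND False = False
s9 = x4 AND x1 = True AND False = False
s12 = s9 XNOR s6 = False XNOR False = True
s13 = s4 AND s12 = False AND True = False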